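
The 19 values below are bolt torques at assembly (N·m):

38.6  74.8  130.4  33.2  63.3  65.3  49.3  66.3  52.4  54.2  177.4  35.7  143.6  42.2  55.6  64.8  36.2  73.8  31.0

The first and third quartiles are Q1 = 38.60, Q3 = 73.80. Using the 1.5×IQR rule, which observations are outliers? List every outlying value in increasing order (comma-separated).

IQR = Q3 − Q1 = 73.80 − 38.60 = 35.20.
Lower fence = Q1 − 1.5·IQR = 38.60 − 52.80 = -14.20.
Upper fence = Q3 + 1.5·IQR = 73.80 + 52.80 = 126.60.
130.4 > 126.60 → outlier.
143.6 > 126.60 → outlier.
177.4 > 126.60 → outlier.
All remaining values lie within [-14.20, 126.60].

130.4, 143.6, 177.4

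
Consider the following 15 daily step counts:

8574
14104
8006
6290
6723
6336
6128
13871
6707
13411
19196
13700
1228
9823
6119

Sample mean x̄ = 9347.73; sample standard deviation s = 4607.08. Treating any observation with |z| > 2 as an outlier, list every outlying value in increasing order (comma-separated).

19196

Cutoffs at x̄ ± 2s: 9347.73 ± 2·4607.08 = [133.57, 18561.89].
19196: z = 2.14, |z| > 2 → outlier.
Every other value lies within [133.57, 18561.89].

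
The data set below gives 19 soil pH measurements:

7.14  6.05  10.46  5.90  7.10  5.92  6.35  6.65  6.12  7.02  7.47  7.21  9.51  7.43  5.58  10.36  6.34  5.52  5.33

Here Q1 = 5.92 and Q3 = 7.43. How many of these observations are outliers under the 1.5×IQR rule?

IQR = 1.51; fences at 5.92 − 2.265 = 3.655 and 7.43 + 2.265 = 9.695.
Outside the cutoffs: 10.36, 10.46.

2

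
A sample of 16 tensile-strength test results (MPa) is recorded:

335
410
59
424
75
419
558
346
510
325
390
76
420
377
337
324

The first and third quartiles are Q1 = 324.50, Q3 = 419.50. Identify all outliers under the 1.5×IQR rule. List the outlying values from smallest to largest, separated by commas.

59, 75, 76

IQR = Q3 − Q1 = 419.50 − 324.50 = 95.00.
Lower fence = Q1 − 1.5·IQR = 324.50 − 142.50 = 182.00.
Upper fence = Q3 + 1.5·IQR = 419.50 + 142.50 = 562.00.
59 < 182.00 → outlier.
75 < 182.00 → outlier.
76 < 182.00 → outlier.
All remaining values lie within [182.00, 562.00].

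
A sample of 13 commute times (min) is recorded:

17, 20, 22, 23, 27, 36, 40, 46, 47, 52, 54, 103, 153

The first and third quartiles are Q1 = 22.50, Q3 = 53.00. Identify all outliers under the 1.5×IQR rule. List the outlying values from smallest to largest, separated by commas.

103, 153

IQR = Q3 − Q1 = 53.00 − 22.50 = 30.50.
Lower fence = Q1 − 1.5·IQR = 22.50 − 45.75 = -23.25.
Upper fence = Q3 + 1.5·IQR = 53.00 + 45.75 = 98.75.
103 > 98.75 → outlier.
153 > 98.75 → outlier.
All remaining values lie within [-23.25, 98.75].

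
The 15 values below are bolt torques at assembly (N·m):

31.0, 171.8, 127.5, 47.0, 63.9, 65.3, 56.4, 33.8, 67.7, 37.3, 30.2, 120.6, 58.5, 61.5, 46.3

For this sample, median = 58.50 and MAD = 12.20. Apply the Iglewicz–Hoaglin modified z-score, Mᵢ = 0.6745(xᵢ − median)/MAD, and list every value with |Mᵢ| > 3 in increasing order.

|Mᵢ| > 3 ⇔ |xᵢ − 58.50| > 3·12.20/0.6745 = 54.26.
So outliers lie outside [4.24, 112.76].
120.6: M = 3.43 → outlier.
127.5: M = 3.81 → outlier.
171.8: M = 6.26 → outlier.

120.6, 127.5, 171.8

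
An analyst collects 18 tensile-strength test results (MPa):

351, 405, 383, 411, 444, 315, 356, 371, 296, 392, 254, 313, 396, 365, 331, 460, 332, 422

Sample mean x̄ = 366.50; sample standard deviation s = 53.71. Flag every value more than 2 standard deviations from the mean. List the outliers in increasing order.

254

Cutoffs at x̄ ± 2s: 366.50 ± 2·53.71 = [259.08, 473.92].
254: z = -2.09, |z| > 2 → outlier.
Every other value lies within [259.08, 473.92].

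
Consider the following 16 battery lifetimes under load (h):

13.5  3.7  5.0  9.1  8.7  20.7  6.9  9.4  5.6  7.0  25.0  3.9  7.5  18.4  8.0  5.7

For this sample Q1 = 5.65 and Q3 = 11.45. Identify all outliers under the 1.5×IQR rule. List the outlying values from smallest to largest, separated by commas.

20.7, 25.0

IQR = Q3 − Q1 = 11.45 − 5.65 = 5.80.
Lower fence = Q1 − 1.5·IQR = 5.65 − 8.70 = -3.05.
Upper fence = Q3 + 1.5·IQR = 11.45 + 8.70 = 20.15.
20.7 > 20.15 → outlier.
25.0 > 20.15 → outlier.
All remaining values lie within [-3.05, 20.15].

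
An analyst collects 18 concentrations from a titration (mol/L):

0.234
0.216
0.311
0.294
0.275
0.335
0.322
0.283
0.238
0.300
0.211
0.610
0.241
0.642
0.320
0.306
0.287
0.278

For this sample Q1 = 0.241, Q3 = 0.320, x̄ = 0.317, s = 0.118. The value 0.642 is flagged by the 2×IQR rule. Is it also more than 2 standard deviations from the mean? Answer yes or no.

yes

z = (0.642 − 0.317) / 0.118 = 2.75.
|z| = 2.75 > 2.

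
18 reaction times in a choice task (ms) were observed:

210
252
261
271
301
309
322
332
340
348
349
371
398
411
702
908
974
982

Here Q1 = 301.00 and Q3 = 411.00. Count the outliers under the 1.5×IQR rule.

4

IQR = 110.00; fences at 301.00 − 165.00 = 136.00 and 411.00 + 165.00 = 576.00.
Outside the cutoffs: 702, 908, 974, 982.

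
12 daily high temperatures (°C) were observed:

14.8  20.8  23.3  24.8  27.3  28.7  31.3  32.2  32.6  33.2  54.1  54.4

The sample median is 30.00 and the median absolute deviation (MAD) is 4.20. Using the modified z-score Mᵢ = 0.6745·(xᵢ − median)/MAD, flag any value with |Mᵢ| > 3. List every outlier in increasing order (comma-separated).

54.1, 54.4

|Mᵢ| > 3 ⇔ |xᵢ − 30.00| > 3·4.20/0.6745 = 18.68.
So outliers lie outside [11.32, 48.68].
54.1: M = 3.87 → outlier.
54.4: M = 3.92 → outlier.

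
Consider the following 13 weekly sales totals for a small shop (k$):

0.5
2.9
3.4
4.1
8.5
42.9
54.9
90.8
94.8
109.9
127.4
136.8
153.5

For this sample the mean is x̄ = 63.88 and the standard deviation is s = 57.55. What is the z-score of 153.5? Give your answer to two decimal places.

1.56

z = (153.5 − 63.88) / 57.55 = 1.56.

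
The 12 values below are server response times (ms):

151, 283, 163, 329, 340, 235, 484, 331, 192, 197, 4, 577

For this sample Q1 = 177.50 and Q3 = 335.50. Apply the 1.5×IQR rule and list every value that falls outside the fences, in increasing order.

577

IQR = Q3 − Q1 = 335.50 − 177.50 = 158.00.
Lower fence = Q1 − 1.5·IQR = 177.50 − 237.00 = -59.50.
Upper fence = Q3 + 1.5·IQR = 335.50 + 237.00 = 572.50.
577 > 572.50 → outlier.
All remaining values lie within [-59.50, 572.50].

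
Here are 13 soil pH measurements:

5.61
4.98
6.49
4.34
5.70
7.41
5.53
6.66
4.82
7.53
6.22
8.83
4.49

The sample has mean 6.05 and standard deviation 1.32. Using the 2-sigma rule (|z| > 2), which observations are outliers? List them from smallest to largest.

8.83

Cutoffs at x̄ ± 2s: 6.05 ± 2·1.32 = [3.41, 8.69].
8.83: z = 2.11, |z| > 2 → outlier.
Every other value lies within [3.41, 8.69].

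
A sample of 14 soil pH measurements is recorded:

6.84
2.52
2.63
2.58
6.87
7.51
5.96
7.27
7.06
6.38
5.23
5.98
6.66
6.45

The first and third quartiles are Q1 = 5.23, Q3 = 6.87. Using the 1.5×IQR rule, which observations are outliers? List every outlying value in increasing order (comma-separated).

IQR = Q3 − Q1 = 6.87 − 5.23 = 1.64.
Lower fence = Q1 − 1.5·IQR = 5.23 − 2.46 = 2.77.
Upper fence = Q3 + 1.5·IQR = 6.87 + 2.46 = 9.33.
2.52 < 2.77 → outlier.
2.58 < 2.77 → outlier.
2.63 < 2.77 → outlier.
All remaining values lie within [2.77, 9.33].

2.52, 2.58, 2.63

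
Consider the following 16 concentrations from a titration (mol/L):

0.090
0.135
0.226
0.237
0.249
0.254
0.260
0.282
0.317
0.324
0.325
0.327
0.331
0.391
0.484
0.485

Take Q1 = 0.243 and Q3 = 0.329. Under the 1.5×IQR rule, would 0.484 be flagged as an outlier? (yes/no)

IQR = Q3 − Q1 = 0.329 − 0.243 = 0.086.
Lower fence = Q1 − 1.5·IQR = 0.243 − 0.129 = 0.114.
Upper fence = Q3 + 1.5·IQR = 0.329 + 0.129 = 0.458.
0.484 lies above the upper fence.

yes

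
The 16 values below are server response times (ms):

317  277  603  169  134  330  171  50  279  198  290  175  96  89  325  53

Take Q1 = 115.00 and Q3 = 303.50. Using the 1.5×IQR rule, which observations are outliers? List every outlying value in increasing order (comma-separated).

IQR = Q3 − Q1 = 303.50 − 115.00 = 188.50.
Lower fence = Q1 − 1.5·IQR = 115.00 − 282.75 = -167.75.
Upper fence = Q3 + 1.5·IQR = 303.50 + 282.75 = 586.25.
603 > 586.25 → outlier.
All remaining values lie within [-167.75, 586.25].

603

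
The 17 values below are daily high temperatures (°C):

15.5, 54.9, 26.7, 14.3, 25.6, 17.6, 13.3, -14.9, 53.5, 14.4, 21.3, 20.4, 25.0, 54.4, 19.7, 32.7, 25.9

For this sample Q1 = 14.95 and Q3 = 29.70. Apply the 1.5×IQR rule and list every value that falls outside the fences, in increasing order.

IQR = Q3 − Q1 = 29.70 − 14.95 = 14.75.
Lower fence = Q1 − 1.5·IQR = 14.95 − 22.125 = -7.175.
Upper fence = Q3 + 1.5·IQR = 29.70 + 22.125 = 51.825.
-14.9 < -7.175 → outlier.
53.5 > 51.825 → outlier.
54.4 > 51.825 → outlier.
54.9 > 51.825 → outlier.
All remaining values lie within [-7.175, 51.825].

-14.9, 53.5, 54.4, 54.9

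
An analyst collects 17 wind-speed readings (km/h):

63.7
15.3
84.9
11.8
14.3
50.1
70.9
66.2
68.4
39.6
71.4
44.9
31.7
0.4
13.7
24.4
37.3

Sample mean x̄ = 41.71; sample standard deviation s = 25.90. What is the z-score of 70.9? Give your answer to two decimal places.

z = (70.9 − 41.71) / 25.90 = 1.13.

1.13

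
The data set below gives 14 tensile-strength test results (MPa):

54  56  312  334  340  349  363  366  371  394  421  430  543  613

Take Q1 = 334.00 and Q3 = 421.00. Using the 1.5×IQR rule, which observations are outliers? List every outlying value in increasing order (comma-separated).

54, 56, 613

IQR = Q3 − Q1 = 421.00 − 334.00 = 87.00.
Lower fence = Q1 − 1.5·IQR = 334.00 − 130.50 = 203.50.
Upper fence = Q3 + 1.5·IQR = 421.00 + 130.50 = 551.50.
54 < 203.50 → outlier.
56 < 203.50 → outlier.
613 > 551.50 → outlier.
All remaining values lie within [203.50, 551.50].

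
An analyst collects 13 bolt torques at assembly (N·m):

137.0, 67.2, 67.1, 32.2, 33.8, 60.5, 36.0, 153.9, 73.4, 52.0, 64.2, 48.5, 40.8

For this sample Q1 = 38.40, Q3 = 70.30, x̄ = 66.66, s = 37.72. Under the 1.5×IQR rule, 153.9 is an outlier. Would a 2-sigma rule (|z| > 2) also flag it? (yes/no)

yes

z = (153.9 − 66.66) / 37.72 = 2.31.
|z| = 2.31 > 2.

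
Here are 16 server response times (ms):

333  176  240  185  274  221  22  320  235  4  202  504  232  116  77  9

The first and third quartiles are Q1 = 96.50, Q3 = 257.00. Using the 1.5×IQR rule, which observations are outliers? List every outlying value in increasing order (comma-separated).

504

IQR = Q3 − Q1 = 257.00 − 96.50 = 160.50.
Lower fence = Q1 − 1.5·IQR = 96.50 − 240.75 = -144.25.
Upper fence = Q3 + 1.5·IQR = 257.00 + 240.75 = 497.75.
504 > 497.75 → outlier.
All remaining values lie within [-144.25, 497.75].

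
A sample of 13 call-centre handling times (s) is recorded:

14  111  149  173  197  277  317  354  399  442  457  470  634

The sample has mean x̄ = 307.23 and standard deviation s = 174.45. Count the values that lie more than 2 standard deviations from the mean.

0

Cutoffs: x̄ ± 2s = [-41.67, 656.13].
Every value lies within the cutoffs.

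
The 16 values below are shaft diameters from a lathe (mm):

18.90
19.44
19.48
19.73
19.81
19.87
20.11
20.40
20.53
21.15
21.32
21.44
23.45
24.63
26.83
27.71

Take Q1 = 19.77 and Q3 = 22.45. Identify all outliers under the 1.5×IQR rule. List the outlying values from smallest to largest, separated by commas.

IQR = Q3 − Q1 = 22.45 − 19.77 = 2.68.
Lower fence = Q1 − 1.5·IQR = 19.77 − 4.02 = 15.75.
Upper fence = Q3 + 1.5·IQR = 22.45 + 4.02 = 26.47.
26.83 > 26.47 → outlier.
27.71 > 26.47 → outlier.
All remaining values lie within [15.75, 26.47].

26.83, 27.71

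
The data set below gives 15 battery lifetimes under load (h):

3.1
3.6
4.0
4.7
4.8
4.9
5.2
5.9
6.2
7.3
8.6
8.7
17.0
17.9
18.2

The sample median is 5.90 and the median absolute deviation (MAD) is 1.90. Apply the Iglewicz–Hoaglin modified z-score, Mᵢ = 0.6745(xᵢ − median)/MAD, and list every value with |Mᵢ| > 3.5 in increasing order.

|Mᵢ| > 3.5 ⇔ |xᵢ − 5.90| > 3.5·1.90/0.6745 = 9.86.
So outliers lie outside [-3.96, 15.76].
17.0: M = 3.94 → outlier.
17.9: M = 4.26 → outlier.
18.2: M = 4.37 → outlier.

17.0, 17.9, 18.2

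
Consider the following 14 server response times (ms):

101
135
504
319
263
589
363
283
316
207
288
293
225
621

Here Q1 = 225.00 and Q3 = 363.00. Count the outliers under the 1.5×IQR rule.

IQR = 138.00; fences at 225.00 − 207.00 = 18.00 and 363.00 + 207.00 = 570.00.
Outside the cutoffs: 589, 621.

2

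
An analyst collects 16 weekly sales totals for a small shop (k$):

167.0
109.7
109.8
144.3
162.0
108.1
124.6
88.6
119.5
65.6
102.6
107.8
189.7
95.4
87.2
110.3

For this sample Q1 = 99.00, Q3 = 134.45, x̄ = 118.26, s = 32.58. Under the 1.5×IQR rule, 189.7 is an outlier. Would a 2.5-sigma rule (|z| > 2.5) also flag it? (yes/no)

z = (189.7 − 118.26) / 32.58 = 2.19.
|z| = 2.19 ≤ 2.5.

no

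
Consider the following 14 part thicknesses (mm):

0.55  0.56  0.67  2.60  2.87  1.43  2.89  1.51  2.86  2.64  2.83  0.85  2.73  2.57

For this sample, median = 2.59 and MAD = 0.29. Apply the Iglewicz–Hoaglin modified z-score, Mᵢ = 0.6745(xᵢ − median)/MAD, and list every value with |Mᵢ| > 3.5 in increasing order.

0.55, 0.56, 0.67, 0.85

|Mᵢ| > 3.5 ⇔ |xᵢ − 2.59| > 3.5·0.29/0.6745 = 1.50.
So outliers lie outside [1.09, 4.09].
0.55: M = -4.74 → outlier.
0.56: M = -4.72 → outlier.
0.67: M = -4.47 → outlier.
0.85: M = -4.05 → outlier.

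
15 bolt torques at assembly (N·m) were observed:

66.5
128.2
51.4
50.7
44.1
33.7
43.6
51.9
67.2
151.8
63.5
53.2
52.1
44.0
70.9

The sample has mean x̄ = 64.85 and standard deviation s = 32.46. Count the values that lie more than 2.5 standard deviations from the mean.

1

Cutoffs: x̄ ± 2.5s = [-16.30, 146.00].
Outside the cutoffs: 151.8.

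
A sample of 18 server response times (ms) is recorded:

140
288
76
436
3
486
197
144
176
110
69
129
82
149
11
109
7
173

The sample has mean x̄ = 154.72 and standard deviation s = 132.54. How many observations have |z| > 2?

Cutoffs: x̄ ± 2s = [-110.36, 419.80].
Outside the cutoffs: 436, 486.

2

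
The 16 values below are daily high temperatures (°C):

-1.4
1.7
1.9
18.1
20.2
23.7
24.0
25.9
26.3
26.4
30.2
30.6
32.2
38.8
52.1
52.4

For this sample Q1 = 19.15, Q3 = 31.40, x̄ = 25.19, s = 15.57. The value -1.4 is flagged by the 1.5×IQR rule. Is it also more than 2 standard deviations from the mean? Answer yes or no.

z = (-1.4 − 25.19) / 15.57 = -1.71.
|z| = 1.71 ≤ 2.

no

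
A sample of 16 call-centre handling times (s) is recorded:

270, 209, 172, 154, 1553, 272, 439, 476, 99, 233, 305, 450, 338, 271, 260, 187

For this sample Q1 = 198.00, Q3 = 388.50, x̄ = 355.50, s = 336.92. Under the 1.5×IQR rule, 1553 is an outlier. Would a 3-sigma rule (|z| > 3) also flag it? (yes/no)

yes

z = (1553 − 355.50) / 336.92 = 3.55.
|z| = 3.55 > 3.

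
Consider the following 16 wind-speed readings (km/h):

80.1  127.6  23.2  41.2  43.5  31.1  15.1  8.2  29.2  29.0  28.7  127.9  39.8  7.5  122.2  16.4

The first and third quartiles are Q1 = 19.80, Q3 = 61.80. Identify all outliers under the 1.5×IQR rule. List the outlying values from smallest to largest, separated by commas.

IQR = Q3 − Q1 = 61.80 − 19.80 = 42.00.
Lower fence = Q1 − 1.5·IQR = 19.80 − 63.00 = -43.20.
Upper fence = Q3 + 1.5·IQR = 61.80 + 63.00 = 124.80.
127.6 > 124.80 → outlier.
127.9 > 124.80 → outlier.
All remaining values lie within [-43.20, 124.80].

127.6, 127.9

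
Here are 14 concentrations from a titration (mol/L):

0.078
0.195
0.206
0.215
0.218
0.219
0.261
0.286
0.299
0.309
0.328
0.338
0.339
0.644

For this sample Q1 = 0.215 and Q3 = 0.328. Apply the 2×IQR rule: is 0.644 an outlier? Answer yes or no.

yes

IQR = Q3 − Q1 = 0.328 − 0.215 = 0.113.
Lower fence = Q1 − 2·IQR = 0.215 − 0.226 = -0.011.
Upper fence = Q3 + 2·IQR = 0.328 + 0.226 = 0.554.
0.644 lies above the upper fence.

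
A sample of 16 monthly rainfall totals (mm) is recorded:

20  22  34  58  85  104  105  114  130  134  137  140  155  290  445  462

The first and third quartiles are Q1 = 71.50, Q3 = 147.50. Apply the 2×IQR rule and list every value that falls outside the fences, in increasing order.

445, 462

IQR = Q3 − Q1 = 147.50 − 71.50 = 76.00.
Lower fence = Q1 − 2·IQR = 71.50 − 152.00 = -80.50.
Upper fence = Q3 + 2·IQR = 147.50 + 152.00 = 299.50.
445 > 299.50 → outlier.
462 > 299.50 → outlier.
All remaining values lie within [-80.50, 299.50].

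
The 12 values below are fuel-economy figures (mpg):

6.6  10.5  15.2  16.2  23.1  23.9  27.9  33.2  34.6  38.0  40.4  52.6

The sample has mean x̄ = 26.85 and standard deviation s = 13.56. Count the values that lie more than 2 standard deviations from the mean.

Cutoffs: x̄ ± 2s = [-0.27, 53.97].
Every value lies within the cutoffs.

0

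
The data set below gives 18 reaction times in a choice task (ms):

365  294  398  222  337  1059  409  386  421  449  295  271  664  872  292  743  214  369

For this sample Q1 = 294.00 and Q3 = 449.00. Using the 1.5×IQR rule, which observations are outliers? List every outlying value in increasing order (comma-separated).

743, 872, 1059

IQR = Q3 − Q1 = 449.00 − 294.00 = 155.00.
Lower fence = Q1 − 1.5·IQR = 294.00 − 232.50 = 61.50.
Upper fence = Q3 + 1.5·IQR = 449.00 + 232.50 = 681.50.
743 > 681.50 → outlier.
872 > 681.50 → outlier.
1059 > 681.50 → outlier.
All remaining values lie within [61.50, 681.50].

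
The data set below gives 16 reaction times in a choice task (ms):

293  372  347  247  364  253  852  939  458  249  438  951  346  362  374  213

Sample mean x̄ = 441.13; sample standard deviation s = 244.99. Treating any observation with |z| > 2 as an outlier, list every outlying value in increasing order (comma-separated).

939, 951

Cutoffs at x̄ ± 2s: 441.13 ± 2·244.99 = [-48.85, 931.11].
939: z = 2.03, |z| > 2 → outlier.
951: z = 2.08, |z| > 2 → outlier.
Every other value lies within [-48.85, 931.11].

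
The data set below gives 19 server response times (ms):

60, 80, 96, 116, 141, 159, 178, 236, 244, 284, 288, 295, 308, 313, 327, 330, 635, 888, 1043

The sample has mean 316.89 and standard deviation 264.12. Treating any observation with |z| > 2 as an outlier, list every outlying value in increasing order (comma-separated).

Cutoffs at x̄ ± 2s: 316.89 ± 2·264.12 = [-211.35, 845.13].
888: z = 2.16, |z| > 2 → outlier.
1043: z = 2.75, |z| > 2 → outlier.
Every other value lies within [-211.35, 845.13].

888, 1043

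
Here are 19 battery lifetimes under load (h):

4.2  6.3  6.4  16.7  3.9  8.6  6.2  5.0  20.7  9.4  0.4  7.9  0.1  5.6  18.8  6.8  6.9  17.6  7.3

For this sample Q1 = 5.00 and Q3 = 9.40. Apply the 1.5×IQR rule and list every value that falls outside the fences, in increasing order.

IQR = Q3 − Q1 = 9.40 − 5.00 = 4.40.
Lower fence = Q1 − 1.5·IQR = 5.00 − 6.60 = -1.60.
Upper fence = Q3 + 1.5·IQR = 9.40 + 6.60 = 16.00.
16.7 > 16.00 → outlier.
17.6 > 16.00 → outlier.
18.8 > 16.00 → outlier.
20.7 > 16.00 → outlier.
All remaining values lie within [-1.60, 16.00].

16.7, 17.6, 18.8, 20.7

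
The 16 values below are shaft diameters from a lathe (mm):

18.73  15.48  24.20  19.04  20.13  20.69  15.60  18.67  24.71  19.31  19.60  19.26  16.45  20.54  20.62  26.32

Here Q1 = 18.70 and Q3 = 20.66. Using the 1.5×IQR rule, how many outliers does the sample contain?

5

IQR = 1.96; fences at 18.70 − 2.94 = 15.76 and 20.66 + 2.94 = 23.60.
Outside the cutoffs: 15.48, 15.60, 24.20, 24.71, 26.32.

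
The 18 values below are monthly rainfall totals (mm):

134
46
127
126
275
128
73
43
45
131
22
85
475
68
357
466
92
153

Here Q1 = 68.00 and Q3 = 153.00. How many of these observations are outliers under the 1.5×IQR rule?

3

IQR = 85.00; fences at 68.00 − 127.50 = -59.50 and 153.00 + 127.50 = 280.50.
Outside the cutoffs: 357, 466, 475.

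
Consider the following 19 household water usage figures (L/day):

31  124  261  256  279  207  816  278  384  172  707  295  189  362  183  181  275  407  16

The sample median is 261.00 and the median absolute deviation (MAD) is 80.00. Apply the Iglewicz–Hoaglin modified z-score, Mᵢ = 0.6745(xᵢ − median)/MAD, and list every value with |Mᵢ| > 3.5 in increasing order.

707, 816

|Mᵢ| > 3.5 ⇔ |xᵢ − 261.00| > 3.5·80.00/0.6745 = 415.12.
So outliers lie outside [-154.12, 676.12].
707: M = 3.76 → outlier.
816: M = 4.68 → outlier.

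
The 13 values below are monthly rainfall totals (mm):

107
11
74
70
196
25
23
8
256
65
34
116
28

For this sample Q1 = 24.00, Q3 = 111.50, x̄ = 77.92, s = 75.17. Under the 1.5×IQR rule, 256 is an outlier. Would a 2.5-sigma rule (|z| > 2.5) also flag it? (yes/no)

z = (256 − 77.92) / 75.17 = 2.37.
|z| = 2.37 ≤ 2.5.

no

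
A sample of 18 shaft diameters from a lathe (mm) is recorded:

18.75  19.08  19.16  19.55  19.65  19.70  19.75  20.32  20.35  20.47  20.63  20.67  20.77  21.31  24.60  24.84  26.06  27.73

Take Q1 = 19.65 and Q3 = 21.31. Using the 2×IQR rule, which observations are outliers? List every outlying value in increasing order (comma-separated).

IQR = Q3 − Q1 = 21.31 − 19.65 = 1.66.
Lower fence = Q1 − 2·IQR = 19.65 − 3.32 = 16.33.
Upper fence = Q3 + 2·IQR = 21.31 + 3.32 = 24.63.
24.84 > 24.63 → outlier.
26.06 > 24.63 → outlier.
27.73 > 24.63 → outlier.
All remaining values lie within [16.33, 24.63].

24.84, 26.06, 27.73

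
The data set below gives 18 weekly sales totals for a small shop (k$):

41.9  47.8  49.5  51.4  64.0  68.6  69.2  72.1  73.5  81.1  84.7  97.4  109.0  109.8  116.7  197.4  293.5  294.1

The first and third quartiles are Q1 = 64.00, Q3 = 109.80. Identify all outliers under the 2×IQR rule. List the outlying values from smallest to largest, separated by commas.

293.5, 294.1

IQR = Q3 − Q1 = 109.80 − 64.00 = 45.80.
Lower fence = Q1 − 2·IQR = 64.00 − 91.60 = -27.60.
Upper fence = Q3 + 2·IQR = 109.80 + 91.60 = 201.40.
293.5 > 201.40 → outlier.
294.1 > 201.40 → outlier.
All remaining values lie within [-27.60, 201.40].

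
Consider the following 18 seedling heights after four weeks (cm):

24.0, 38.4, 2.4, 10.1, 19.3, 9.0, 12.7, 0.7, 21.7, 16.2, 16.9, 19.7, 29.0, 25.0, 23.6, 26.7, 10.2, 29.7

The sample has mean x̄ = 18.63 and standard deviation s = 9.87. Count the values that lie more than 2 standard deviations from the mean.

Cutoffs: x̄ ± 2s = [-1.11, 38.37].
Outside the cutoffs: 38.4.

1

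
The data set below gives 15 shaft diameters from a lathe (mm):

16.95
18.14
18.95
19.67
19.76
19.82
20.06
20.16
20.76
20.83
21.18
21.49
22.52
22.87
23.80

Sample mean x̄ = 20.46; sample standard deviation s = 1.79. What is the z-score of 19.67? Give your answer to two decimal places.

z = (19.67 − 20.46) / 1.79 = -0.44.

-0.44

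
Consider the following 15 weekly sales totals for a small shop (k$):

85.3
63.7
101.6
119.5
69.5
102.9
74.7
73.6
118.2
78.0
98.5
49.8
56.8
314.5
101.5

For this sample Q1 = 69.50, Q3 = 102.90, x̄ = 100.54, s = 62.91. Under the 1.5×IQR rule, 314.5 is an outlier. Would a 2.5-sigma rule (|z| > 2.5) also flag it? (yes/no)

z = (314.5 − 100.54) / 62.91 = 3.40.
|z| = 3.40 > 2.5.

yes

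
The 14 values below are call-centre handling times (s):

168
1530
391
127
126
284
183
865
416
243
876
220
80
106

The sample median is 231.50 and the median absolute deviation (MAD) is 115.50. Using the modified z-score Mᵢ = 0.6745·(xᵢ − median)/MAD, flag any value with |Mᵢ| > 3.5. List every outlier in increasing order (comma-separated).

|Mᵢ| > 3.5 ⇔ |xᵢ − 231.50| > 3.5·115.50/0.6745 = 599.33.
So outliers lie outside [-367.83, 830.83].
865: M = 3.70 → outlier.
876: M = 3.76 → outlier.
1530: M = 7.58 → outlier.

865, 876, 1530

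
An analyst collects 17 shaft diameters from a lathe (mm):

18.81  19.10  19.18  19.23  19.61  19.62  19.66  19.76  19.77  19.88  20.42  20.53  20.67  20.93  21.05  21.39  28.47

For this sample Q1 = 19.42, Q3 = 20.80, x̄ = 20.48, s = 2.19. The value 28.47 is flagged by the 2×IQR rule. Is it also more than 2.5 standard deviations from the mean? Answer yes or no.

yes

z = (28.47 − 20.48) / 2.19 = 3.65.
|z| = 3.65 > 2.5.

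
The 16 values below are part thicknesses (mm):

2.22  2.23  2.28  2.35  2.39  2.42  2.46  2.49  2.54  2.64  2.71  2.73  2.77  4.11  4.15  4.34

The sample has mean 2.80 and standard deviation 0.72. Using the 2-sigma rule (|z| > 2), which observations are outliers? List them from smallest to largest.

4.34

Cutoffs at x̄ ± 2s: 2.80 ± 2·0.72 = [1.36, 4.24].
4.34: z = 2.14, |z| > 2 → outlier.
Every other value lies within [1.36, 4.24].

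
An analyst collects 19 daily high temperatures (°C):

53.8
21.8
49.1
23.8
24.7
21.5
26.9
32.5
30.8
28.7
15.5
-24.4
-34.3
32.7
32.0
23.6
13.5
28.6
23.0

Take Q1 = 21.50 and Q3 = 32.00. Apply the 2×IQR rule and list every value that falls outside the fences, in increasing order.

-34.3, -24.4, 53.8

IQR = Q3 − Q1 = 32.00 − 21.50 = 10.50.
Lower fence = Q1 − 2·IQR = 21.50 − 21.00 = 0.50.
Upper fence = Q3 + 2·IQR = 32.00 + 21.00 = 53.00.
-34.3 < 0.50 → outlier.
-24.4 < 0.50 → outlier.
53.8 > 53.00 → outlier.
All remaining values lie within [0.50, 53.00].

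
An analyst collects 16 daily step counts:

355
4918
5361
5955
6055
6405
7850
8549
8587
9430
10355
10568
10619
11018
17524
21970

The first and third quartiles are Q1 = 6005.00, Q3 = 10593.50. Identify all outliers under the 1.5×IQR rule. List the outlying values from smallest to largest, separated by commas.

17524, 21970

IQR = Q3 − Q1 = 10593.50 − 6005.00 = 4588.50.
Lower fence = Q1 − 1.5·IQR = 6005.00 − 6882.75 = -877.75.
Upper fence = Q3 + 1.5·IQR = 10593.50 + 6882.75 = 17476.25.
17524 > 17476.25 → outlier.
21970 > 17476.25 → outlier.
All remaining values lie within [-877.75, 17476.25].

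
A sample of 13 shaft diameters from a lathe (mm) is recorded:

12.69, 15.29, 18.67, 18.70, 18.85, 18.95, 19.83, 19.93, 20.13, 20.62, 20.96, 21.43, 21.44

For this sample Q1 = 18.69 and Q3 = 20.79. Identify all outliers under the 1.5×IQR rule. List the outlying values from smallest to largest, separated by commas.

12.69, 15.29

IQR = Q3 − Q1 = 20.79 − 18.69 = 2.10.
Lower fence = Q1 − 1.5·IQR = 18.69 − 3.15 = 15.54.
Upper fence = Q3 + 1.5·IQR = 20.79 + 3.15 = 23.94.
12.69 < 15.54 → outlier.
15.29 < 15.54 → outlier.
All remaining values lie within [15.54, 23.94].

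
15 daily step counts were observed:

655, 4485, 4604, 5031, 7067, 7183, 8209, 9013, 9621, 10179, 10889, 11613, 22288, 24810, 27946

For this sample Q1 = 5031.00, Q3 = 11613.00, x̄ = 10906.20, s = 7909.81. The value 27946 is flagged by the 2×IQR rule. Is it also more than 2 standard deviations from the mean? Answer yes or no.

yes

z = (27946 − 10906.20) / 7909.81 = 2.15.
|z| = 2.15 > 2.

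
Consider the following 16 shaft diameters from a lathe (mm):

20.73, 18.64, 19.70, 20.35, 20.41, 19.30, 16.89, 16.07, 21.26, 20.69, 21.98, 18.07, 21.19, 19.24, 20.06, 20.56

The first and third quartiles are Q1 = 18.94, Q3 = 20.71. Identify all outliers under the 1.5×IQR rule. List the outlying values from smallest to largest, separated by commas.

16.07

IQR = Q3 − Q1 = 20.71 − 18.94 = 1.77.
Lower fence = Q1 − 1.5·IQR = 18.94 − 2.655 = 16.285.
Upper fence = Q3 + 1.5·IQR = 20.71 + 2.655 = 23.365.
16.07 < 16.285 → outlier.
All remaining values lie within [16.285, 23.365].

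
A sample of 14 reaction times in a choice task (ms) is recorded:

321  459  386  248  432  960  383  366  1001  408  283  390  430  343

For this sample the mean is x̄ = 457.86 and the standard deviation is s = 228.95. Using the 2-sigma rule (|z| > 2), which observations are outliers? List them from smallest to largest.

960, 1001

Cutoffs at x̄ ± 2s: 457.86 ± 2·228.95 = [-0.04, 915.76].
960: z = 2.19, |z| > 2 → outlier.
1001: z = 2.37, |z| > 2 → outlier.
Every other value lies within [-0.04, 915.76].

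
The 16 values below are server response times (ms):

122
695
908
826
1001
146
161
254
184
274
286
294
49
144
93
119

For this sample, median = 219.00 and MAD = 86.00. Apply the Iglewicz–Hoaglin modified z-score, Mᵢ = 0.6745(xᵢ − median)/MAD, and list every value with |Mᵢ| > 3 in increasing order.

|Mᵢ| > 3 ⇔ |xᵢ − 219.00| > 3·86.00/0.6745 = 382.51.
So outliers lie outside [-163.51, 601.51].
695: M = 3.73 → outlier.
826: M = 4.76 → outlier.
908: M = 5.40 → outlier.
1001: M = 6.13 → outlier.

695, 826, 908, 1001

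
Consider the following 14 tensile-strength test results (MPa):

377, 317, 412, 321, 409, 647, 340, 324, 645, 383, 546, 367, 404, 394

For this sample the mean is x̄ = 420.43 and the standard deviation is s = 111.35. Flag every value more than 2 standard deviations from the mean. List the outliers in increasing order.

645, 647

Cutoffs at x̄ ± 2s: 420.43 ± 2·111.35 = [197.73, 643.13].
645: z = 2.02, |z| > 2 → outlier.
647: z = 2.03, |z| > 2 → outlier.
Every other value lies within [197.73, 643.13].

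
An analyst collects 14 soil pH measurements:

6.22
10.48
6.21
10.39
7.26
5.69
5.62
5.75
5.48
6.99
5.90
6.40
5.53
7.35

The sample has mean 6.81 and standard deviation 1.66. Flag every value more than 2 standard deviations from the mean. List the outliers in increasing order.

10.39, 10.48

Cutoffs at x̄ ± 2s: 6.81 ± 2·1.66 = [3.49, 10.13].
10.39: z = 2.16, |z| > 2 → outlier.
10.48: z = 2.21, |z| > 2 → outlier.
Every other value lies within [3.49, 10.13].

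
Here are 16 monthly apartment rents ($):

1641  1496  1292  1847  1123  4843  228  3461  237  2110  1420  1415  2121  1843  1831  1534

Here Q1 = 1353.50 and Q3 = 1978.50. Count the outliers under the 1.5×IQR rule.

4

IQR = 625.00; fences at 1353.50 − 937.50 = 416.00 and 1978.50 + 937.50 = 2916.00.
Outside the cutoffs: 228, 237, 3461, 4843.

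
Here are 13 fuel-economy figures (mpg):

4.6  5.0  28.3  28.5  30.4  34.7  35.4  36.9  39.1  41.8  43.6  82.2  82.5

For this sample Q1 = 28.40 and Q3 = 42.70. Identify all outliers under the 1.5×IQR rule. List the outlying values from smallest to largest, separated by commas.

IQR = Q3 − Q1 = 42.70 − 28.40 = 14.30.
Lower fence = Q1 − 1.5·IQR = 28.40 − 21.45 = 6.95.
Upper fence = Q3 + 1.5·IQR = 42.70 + 21.45 = 64.15.
4.6 < 6.95 → outlier.
5.0 < 6.95 → outlier.
82.2 > 64.15 → outlier.
82.5 > 64.15 → outlier.
All remaining values lie within [6.95, 64.15].

4.6, 5.0, 82.2, 82.5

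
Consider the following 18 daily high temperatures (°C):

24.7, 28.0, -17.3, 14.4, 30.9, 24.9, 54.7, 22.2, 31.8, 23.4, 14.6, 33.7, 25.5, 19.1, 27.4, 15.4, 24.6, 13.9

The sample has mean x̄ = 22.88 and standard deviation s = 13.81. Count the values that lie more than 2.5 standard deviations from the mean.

Cutoffs: x̄ ± 2.5s = [-11.645, 57.405].
Outside the cutoffs: -17.3.

1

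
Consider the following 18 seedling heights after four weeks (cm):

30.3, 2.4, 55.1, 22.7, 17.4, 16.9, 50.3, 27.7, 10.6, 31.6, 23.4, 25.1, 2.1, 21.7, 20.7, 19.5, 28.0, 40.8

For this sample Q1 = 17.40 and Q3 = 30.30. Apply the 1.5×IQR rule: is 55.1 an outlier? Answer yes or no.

IQR = Q3 − Q1 = 30.30 − 17.40 = 12.90.
Lower fence = Q1 − 1.5·IQR = 17.40 − 19.35 = -1.95.
Upper fence = Q3 + 1.5·IQR = 30.30 + 19.35 = 49.65.
55.1 lies above the upper fence.

yes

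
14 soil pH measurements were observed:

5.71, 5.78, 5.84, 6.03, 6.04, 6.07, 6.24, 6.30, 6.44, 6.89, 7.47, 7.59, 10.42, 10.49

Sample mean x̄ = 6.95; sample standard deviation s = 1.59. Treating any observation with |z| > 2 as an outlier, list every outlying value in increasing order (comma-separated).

10.42, 10.49

Cutoffs at x̄ ± 2s: 6.95 ± 2·1.59 = [3.77, 10.13].
10.42: z = 2.18, |z| > 2 → outlier.
10.49: z = 2.23, |z| > 2 → outlier.
Every other value lies within [3.77, 10.13].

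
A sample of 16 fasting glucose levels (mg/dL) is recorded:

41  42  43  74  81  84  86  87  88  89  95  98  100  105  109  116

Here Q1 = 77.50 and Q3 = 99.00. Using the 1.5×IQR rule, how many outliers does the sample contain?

IQR = 21.50; fences at 77.50 − 32.25 = 45.25 and 99.00 + 32.25 = 131.25.
Outside the cutoffs: 41, 42, 43.

3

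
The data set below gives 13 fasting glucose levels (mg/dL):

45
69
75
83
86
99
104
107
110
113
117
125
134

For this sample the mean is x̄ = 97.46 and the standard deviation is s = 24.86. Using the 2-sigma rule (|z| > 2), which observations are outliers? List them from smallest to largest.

Cutoffs at x̄ ± 2s: 97.46 ± 2·24.86 = [47.74, 147.18].
45: z = -2.11, |z| > 2 → outlier.
Every other value lies within [47.74, 147.18].

45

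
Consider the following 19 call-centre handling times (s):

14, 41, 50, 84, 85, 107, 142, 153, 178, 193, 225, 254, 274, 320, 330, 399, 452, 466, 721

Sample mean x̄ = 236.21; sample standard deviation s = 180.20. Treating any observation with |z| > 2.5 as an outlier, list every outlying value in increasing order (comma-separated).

721

Cutoffs at x̄ ± 2.5s: 236.21 ± 2.5·180.20 = [-214.29, 686.71].
721: z = 2.69, |z| > 2.5 → outlier.
Every other value lies within [-214.29, 686.71].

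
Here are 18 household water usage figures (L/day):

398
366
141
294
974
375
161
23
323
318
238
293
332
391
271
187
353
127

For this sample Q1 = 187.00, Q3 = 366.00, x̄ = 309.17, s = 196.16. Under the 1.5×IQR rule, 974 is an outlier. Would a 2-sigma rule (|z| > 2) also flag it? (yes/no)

yes

z = (974 − 309.17) / 196.16 = 3.39.
|z| = 3.39 > 2.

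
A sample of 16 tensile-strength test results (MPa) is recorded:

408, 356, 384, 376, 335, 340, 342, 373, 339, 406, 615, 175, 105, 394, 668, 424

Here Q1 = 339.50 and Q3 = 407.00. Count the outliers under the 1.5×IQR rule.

IQR = 67.50; fences at 339.50 − 101.25 = 238.25 and 407.00 + 101.25 = 508.25.
Outside the cutoffs: 105, 175, 615, 668.

4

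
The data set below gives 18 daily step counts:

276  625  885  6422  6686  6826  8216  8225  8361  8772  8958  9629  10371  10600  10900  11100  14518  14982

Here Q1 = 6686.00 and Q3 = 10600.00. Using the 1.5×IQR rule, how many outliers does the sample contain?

IQR = 3914.00; fences at 6686.00 − 5871.00 = 815.00 and 10600.00 + 5871.00 = 16471.00.
Outside the cutoffs: 276, 625.

2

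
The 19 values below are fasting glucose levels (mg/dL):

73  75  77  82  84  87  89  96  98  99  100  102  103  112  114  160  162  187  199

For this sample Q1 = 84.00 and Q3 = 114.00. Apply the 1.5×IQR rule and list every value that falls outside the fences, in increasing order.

IQR = Q3 − Q1 = 114.00 − 84.00 = 30.00.
Lower fence = Q1 − 1.5·IQR = 84.00 − 45.00 = 39.00.
Upper fence = Q3 + 1.5·IQR = 114.00 + 45.00 = 159.00.
160 > 159.00 → outlier.
162 > 159.00 → outlier.
187 > 159.00 → outlier.
199 > 159.00 → outlier.
All remaining values lie within [39.00, 159.00].

160, 162, 187, 199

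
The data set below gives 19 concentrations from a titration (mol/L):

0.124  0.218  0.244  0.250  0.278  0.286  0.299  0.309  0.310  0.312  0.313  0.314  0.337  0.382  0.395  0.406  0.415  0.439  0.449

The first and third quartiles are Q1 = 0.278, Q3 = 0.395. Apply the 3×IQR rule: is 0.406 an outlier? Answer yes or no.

IQR = Q3 − Q1 = 0.395 − 0.278 = 0.117.
Lower fence = Q1 − 3·IQR = 0.278 − 0.351 = -0.073.
Upper fence = Q3 + 3·IQR = 0.395 + 0.351 = 0.746.
0.406 lies within [-0.073, 0.746].

no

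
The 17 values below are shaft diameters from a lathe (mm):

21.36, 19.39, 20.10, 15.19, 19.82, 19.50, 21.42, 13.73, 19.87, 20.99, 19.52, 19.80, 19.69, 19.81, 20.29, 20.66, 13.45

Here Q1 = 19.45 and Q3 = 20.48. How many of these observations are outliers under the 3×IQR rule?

IQR = 1.03; fences at 19.45 − 3.09 = 16.36 and 20.48 + 3.09 = 23.57.
Outside the cutoffs: 13.45, 13.73, 15.19.

3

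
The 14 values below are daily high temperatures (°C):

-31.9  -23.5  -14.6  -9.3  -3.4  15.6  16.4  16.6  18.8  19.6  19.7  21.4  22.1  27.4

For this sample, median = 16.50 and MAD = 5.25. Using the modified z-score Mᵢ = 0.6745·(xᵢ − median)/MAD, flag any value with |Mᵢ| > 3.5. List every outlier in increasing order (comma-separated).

-31.9, -23.5, -14.6

|Mᵢ| > 3.5 ⇔ |xᵢ − 16.50| > 3.5·5.25/0.6745 = 27.24.
So outliers lie outside [-10.74, 43.74].
-31.9: M = -6.22 → outlier.
-23.5: M = -5.14 → outlier.
-14.6: M = -4.00 → outlier.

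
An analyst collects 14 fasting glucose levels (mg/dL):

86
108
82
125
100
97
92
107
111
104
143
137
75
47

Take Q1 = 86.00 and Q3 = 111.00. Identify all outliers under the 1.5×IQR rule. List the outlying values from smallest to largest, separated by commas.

IQR = Q3 − Q1 = 111.00 − 86.00 = 25.00.
Lower fence = Q1 − 1.5·IQR = 86.00 − 37.50 = 48.50.
Upper fence = Q3 + 1.5·IQR = 111.00 + 37.50 = 148.50.
47 < 48.50 → outlier.
All remaining values lie within [48.50, 148.50].

47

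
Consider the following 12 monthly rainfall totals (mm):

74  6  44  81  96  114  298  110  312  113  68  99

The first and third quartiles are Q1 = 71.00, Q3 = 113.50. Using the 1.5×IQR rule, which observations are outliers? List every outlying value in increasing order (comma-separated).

6, 298, 312

IQR = Q3 − Q1 = 113.50 − 71.00 = 42.50.
Lower fence = Q1 − 1.5·IQR = 71.00 − 63.75 = 7.25.
Upper fence = Q3 + 1.5·IQR = 113.50 + 63.75 = 177.25.
6 < 7.25 → outlier.
298 > 177.25 → outlier.
312 > 177.25 → outlier.
All remaining values lie within [7.25, 177.25].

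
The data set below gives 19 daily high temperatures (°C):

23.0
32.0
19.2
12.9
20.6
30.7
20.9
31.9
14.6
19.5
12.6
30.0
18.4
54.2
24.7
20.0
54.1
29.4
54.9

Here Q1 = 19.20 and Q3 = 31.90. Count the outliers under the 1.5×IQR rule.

IQR = 12.70; fences at 19.20 − 19.05 = 0.15 and 31.90 + 19.05 = 50.95.
Outside the cutoffs: 54.1, 54.2, 54.9.

3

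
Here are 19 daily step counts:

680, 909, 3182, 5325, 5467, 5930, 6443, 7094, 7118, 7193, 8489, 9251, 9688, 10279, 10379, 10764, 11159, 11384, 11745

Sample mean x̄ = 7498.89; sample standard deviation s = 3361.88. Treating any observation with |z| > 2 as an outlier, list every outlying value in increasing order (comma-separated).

680

Cutoffs at x̄ ± 2s: 7498.89 ± 2·3361.88 = [775.13, 14222.65].
680: z = -2.03, |z| > 2 → outlier.
Every other value lies within [775.13, 14222.65].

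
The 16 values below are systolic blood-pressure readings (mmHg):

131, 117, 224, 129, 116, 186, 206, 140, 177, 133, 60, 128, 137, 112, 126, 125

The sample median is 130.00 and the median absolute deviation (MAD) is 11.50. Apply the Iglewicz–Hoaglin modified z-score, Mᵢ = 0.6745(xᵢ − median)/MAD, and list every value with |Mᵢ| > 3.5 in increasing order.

|Mᵢ| > 3.5 ⇔ |xᵢ − 130.00| > 3.5·11.50/0.6745 = 59.67.
So outliers lie outside [70.33, 189.67].
60: M = -4.11 → outlier.
206: M = 4.46 → outlier.
224: M = 5.51 → outlier.

60, 206, 224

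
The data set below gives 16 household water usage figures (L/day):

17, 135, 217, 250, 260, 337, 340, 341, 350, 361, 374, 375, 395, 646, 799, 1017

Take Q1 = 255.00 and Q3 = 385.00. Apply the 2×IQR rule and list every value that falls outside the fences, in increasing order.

IQR = Q3 − Q1 = 385.00 − 255.00 = 130.00.
Lower fence = Q1 − 2·IQR = 255.00 − 260.00 = -5.00.
Upper fence = Q3 + 2·IQR = 385.00 + 260.00 = 645.00.
646 > 645.00 → outlier.
799 > 645.00 → outlier.
1017 > 645.00 → outlier.
All remaining values lie within [-5.00, 645.00].

646, 799, 1017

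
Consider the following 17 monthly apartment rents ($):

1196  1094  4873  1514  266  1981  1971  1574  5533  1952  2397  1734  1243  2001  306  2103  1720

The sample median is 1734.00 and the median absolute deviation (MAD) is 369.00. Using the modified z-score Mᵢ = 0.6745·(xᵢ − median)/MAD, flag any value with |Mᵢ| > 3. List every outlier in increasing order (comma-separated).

4873, 5533

|Mᵢ| > 3 ⇔ |xᵢ − 1734.00| > 3·369.00/0.6745 = 1641.22.
So outliers lie outside [92.78, 3375.22].
4873: M = 5.74 → outlier.
5533: M = 6.94 → outlier.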